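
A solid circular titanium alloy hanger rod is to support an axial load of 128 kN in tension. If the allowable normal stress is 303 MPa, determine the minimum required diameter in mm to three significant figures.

23.2 mm

Required area A ≥ P/σ_allow = 128000/303 = 422.4 mm².
For a solid circular section, d ≥ √(4A/π) = 23.19 mm.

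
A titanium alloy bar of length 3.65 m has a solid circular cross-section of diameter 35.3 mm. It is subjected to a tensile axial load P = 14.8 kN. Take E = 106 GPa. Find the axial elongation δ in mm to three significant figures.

A = 978.7 mm².
δ_mech = NL/(AE) = 14800·3650/(978.7·106000) = 0.5207 mm.

0.521 mm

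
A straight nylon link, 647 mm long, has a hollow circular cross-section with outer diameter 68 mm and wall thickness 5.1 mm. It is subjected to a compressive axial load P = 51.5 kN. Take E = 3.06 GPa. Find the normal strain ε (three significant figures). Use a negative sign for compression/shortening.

A = 1008 mm².
σ = N/A = -51.1 MPa; ε = σ/E = -51.1/3060 = -1.670e-02.

-0.0167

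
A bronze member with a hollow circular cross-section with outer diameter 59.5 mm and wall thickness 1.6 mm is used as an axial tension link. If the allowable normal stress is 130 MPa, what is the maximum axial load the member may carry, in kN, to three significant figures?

A = 291 mm².
P_max = σ_allow · A = 130 · 291 = 37830 N = 37.83 kN.

37.8 kN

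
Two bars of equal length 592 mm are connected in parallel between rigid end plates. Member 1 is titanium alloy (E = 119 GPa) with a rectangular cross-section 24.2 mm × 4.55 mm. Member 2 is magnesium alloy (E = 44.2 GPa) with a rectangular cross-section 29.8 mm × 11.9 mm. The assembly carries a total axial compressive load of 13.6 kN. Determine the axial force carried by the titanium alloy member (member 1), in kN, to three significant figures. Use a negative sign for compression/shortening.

-6.19 kN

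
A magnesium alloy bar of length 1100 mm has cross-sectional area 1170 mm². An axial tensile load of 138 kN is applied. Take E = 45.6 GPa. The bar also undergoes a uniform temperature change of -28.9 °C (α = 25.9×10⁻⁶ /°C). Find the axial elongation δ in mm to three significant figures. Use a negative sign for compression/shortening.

δ_mech = NL/(AE) = 138000·1100/(1170·45600) = 2.845 mm.
δ_thermal = αLΔT = 25.9e-6·1100·-28.9 = -0.8234 mm.
δ = δ_mech + δ_thermal = 2.022 mm.

2.02 mm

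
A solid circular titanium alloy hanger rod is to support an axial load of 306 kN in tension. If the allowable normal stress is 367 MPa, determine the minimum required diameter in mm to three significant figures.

Required area A ≥ P/σ_allow = 306000/367 = 833.8 mm².
For a solid circular section, d ≥ √(4A/π) = 32.58 mm.

32.6 mm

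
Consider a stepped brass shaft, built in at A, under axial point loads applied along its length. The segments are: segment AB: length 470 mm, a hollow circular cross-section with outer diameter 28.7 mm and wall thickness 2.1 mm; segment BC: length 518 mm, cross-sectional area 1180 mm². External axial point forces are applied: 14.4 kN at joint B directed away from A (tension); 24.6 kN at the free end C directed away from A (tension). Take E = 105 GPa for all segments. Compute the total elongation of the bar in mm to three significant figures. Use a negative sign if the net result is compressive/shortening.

1.10 mm

Internal axial forces (sectioning from the free end, tension +): N_BC = 24.6 kN, N_AB = 39 kN.
A_AB = 175.5 mm².
δ_AB = 39000·470/(175.5·105000) = 0.9948 mm
δ_BC = 24600·518/(1180·105000) = 0.1028 mm
δ = Σδ_i = 1.098 mm.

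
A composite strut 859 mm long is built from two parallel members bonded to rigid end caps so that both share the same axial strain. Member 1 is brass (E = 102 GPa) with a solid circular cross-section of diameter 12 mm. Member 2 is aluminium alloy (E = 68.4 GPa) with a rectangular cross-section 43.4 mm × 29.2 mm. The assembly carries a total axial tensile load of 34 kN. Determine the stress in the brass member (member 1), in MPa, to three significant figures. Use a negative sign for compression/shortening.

A_1 = 113.1 mm².
A_2 = 1267 mm².
Equal strain + equilibrium ⇒ each member carries load in proportion to AE: A₁E₁ = 11540000 N, A₂E₂ = 86680000 N, ΣAE = 98220000 N.
σ₁ = P·E₁/ΣAE = 34000·102000/98220000 = 35.31 MPa.

35.3 MPa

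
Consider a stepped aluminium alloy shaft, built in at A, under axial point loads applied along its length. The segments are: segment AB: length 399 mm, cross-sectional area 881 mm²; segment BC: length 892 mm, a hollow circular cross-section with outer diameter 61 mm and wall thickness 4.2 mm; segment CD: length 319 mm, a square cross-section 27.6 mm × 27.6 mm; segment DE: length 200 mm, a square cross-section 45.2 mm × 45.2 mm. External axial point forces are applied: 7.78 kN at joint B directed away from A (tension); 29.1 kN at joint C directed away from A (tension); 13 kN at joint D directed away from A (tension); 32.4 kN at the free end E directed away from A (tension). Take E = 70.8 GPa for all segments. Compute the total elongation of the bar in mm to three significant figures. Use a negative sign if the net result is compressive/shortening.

2.09 mm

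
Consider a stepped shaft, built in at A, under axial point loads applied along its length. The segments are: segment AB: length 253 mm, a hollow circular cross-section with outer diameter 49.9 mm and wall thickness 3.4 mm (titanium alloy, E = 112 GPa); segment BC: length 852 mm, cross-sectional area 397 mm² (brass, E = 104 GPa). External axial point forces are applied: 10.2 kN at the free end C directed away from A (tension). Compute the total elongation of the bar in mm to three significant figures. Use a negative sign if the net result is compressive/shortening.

Internal axial forces (sectioning from the free end, tension +): N_BC = 10.2 kN, N_AB = 10.2 kN.
A_AB = 496.7 mm².
δ_AB = 10200·253/(496.7·112000) = 0.04639 mm
δ_BC = 10200·852/(397·104000) = 0.2105 mm
δ = Σδ_i = 0.2569 mm.

0.257 mm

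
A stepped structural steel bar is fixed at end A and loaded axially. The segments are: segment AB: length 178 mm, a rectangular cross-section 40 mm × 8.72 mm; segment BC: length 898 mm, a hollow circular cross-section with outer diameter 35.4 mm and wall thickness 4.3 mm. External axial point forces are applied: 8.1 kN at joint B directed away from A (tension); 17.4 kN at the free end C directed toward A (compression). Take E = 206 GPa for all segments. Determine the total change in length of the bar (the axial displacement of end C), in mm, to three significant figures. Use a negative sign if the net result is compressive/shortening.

-0.204 mm

Internal axial forces (sectioning from the free end, tension +): N_BC = -17.4 kN, N_AB = -9.3 kN.
A_AB = 348.8 mm².
A_BC = 420.1 mm².
δ_AB = -9300·178/(348.8·206000) = -0.02304 mm
δ_BC = -17400·898/(420.1·206000) = -0.1805 mm
δ = Σδ_i = -0.2036 mm.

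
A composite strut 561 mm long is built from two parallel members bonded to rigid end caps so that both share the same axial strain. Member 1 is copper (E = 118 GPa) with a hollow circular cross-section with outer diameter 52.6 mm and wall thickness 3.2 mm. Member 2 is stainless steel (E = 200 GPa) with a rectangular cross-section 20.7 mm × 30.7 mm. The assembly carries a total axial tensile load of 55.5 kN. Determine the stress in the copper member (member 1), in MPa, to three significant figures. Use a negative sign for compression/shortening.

35.3 MPa

A_1 = 496.6 mm².
A_2 = 635.5 mm².
Equal strain + equilibrium ⇒ each member carries load in proportion to AE: A₁E₁ = 58600000 N, A₂E₂ = 127100000 N, ΣAE = 185700000 N.
σ₁ = P·E₁/ΣAE = 55500·118000/185700000 = 35.27 MPa.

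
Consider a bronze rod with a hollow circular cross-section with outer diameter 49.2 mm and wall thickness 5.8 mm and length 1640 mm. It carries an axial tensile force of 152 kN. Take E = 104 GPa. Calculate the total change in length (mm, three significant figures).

3.03 mm

A = 790.8 mm².
δ_mech = NL/(AE) = 152000·1640/(790.8·104000) = 3.031 mm.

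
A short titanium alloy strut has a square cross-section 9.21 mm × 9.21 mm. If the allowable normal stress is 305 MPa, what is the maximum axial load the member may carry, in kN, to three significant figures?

25.9 kN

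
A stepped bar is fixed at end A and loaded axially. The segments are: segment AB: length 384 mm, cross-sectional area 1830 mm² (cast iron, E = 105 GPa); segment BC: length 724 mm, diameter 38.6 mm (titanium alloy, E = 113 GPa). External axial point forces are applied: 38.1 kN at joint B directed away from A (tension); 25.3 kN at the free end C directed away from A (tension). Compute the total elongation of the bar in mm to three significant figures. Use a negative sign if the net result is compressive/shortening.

Internal axial forces (sectioning from the free end, tension +): N_BC = 25.3 kN, N_AB = 63.4 kN.
A_BC = 1170 mm².
δ_AB = 63400·384/(1830·105000) = 0.1267 mm
δ_BC = 25300·724/(1170·113000) = 0.1385 mm
δ = Σδ_i = 0.2652 mm.

0.265 mm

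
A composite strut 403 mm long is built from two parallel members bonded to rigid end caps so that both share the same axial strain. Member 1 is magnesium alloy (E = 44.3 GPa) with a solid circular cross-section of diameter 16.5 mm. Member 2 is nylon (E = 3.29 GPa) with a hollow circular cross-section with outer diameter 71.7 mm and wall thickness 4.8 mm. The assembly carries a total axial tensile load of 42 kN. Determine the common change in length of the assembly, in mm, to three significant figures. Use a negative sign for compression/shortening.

A_1 = 213.8 mm².
A_2 = 1009 mm².
Equal strain + equilibrium ⇒ each member carries load in proportion to AE: A₁E₁ = 9472000 N, A₂E₂ = 3319000 N, ΣAE = 12790000 N.
δ = PL/ΣAE = 42000·403/12790000 = 1.323 mm.

1.32 mm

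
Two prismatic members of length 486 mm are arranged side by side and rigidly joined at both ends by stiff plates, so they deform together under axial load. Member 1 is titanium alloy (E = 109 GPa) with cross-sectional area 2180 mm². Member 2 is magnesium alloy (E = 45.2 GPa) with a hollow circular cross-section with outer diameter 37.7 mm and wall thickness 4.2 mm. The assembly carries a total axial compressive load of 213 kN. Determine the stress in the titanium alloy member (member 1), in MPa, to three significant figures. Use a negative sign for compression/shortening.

A_2 = 442 mm².
Equal strain + equilibrium ⇒ each member carries load in proportion to AE: A₁E₁ = 237600000 N, A₂E₂ = 19980000 N, ΣAE = 257600000 N.
σ₁ = P·E₁/ΣAE = -213000·109000/257600000 = -90.13 MPa.

-90.1 MPa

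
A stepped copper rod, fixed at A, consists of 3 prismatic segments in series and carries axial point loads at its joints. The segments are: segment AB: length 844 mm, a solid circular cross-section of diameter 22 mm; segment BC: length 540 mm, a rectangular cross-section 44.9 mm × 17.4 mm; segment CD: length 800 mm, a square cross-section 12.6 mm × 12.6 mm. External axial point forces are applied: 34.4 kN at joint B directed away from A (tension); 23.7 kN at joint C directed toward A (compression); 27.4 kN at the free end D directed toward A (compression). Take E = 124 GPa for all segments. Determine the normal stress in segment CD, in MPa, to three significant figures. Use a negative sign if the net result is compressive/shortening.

Internal axial forces (sectioning from the free end, tension +): N_CD = -27.4 kN, N_BC = -51.1 kN, N_AB = -16.7 kN.
A_CD = 158.8 mm².
σ_CD = N_CD/A_CD = -27400/158.8 = -172.6 MPa.

-173 MPa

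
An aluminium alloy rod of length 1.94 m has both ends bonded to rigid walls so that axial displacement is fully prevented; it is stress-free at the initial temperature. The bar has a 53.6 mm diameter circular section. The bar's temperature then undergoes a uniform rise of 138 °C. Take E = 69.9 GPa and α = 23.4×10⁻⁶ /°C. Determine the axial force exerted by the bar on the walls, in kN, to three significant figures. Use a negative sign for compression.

Free thermal expansion αLΔT = 23.4e-6 · 1940 · 138 = 6.265 mm.
The walls impose strain ε = −(6.265)/1940 = -3.2292e-03; σ = Eε = 69900 · -3.2292e-03 = -225.7 MPa.
Wall reaction R = σ·A = -225.7·2256 = -509300 N = -509.3 kN.

-509 kN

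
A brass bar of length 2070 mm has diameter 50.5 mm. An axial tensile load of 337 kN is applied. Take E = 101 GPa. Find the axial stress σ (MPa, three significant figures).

168 MPa

A = 2003 mm².
σ = N/A = 337000/2003 = 168.3 MPa.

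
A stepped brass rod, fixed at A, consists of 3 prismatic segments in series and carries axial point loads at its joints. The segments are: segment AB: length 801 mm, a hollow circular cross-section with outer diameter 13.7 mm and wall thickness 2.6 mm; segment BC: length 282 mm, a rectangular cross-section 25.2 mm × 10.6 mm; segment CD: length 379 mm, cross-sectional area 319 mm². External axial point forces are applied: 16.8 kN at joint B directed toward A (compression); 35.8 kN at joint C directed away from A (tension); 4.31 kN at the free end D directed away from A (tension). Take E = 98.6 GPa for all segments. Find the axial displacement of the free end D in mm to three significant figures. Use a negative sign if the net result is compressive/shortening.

2.57 mm

Internal axial forces (sectioning from the free end, tension +): N_CD = 4.31 kN, N_BC = 40.11 kN, N_AB = 23.31 kN.
A_AB = 90.67 mm².
A_BC = 267.1 mm².
δ_AB = 23310·801/(90.67·98600) = 2.089 mm
δ_BC = 40110·282/(267.1·98600) = 0.4295 mm
δ_CD = 4310·379/(319·98600) = 0.05193 mm
δ = Σδ_i = 2.57 mm.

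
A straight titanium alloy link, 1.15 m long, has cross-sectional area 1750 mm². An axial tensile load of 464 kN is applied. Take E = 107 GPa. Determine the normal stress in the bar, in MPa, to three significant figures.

σ = N/A = 464000/1750 = 265.1 MPa.

265 MPa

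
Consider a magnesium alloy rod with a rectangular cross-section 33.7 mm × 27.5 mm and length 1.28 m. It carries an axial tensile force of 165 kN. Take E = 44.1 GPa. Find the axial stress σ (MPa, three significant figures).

A = 926.8 mm².
σ = N/A = 165000/926.8 = 178 MPa.

178 MPa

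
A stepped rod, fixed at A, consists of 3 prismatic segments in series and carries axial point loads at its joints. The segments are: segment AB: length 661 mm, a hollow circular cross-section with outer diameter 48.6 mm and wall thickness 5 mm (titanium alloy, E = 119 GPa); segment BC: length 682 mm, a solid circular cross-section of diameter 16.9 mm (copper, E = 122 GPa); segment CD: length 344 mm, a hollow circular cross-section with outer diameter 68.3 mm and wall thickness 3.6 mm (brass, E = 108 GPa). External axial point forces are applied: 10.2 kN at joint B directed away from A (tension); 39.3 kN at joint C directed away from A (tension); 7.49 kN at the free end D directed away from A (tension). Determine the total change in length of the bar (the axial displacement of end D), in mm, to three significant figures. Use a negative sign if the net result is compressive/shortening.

Internal axial forces (sectioning from the free end, tension +): N_CD = 7.49 kN, N_BC = 46.79 kN, N_AB = 56.99 kN.
A_AB = 684.9 mm².
A_BC = 224.3 mm².
A_CD = 731.7 mm².
δ_AB = 56990·661/(684.9·119000) = 0.4622 mm
δ_BC = 46790·682/(224.3·122000) = 1.166 mm
δ_CD = 7490·344/(731.7·108000) = 0.0326 mm
δ = Σδ_i = 1.661 mm.

1.66 mm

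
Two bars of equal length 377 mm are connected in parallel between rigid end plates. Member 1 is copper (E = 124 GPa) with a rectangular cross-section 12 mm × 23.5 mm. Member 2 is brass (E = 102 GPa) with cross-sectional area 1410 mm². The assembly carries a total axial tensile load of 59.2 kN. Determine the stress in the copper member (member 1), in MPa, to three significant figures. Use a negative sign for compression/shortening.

A_1 = 282 mm².
Equal strain + equilibrium ⇒ each member carries load in proportion to AE: A₁E₁ = 34970000 N, A₂E₂ = 143800000 N, ΣAE = 178800000 N.
σ₁ = P·E₁/ΣAE = 59200·124000/178800000 = 41.06 MPa.

41.1 MPa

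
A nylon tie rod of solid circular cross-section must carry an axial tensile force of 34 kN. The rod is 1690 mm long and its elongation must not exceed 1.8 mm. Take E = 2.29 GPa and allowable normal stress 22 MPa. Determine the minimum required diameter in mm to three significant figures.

Required area A ≥ P/σ_allow = 34000/22 = 1545 mm².
For a solid circular section, d ≥ √(4A/π) = 44.36 mm.
Elongation limit: A ≥ PL/(Eδ_allow) = 34000·1690/(2290·1.8) = 13940 mm² ⇒ d ≥ 133.2 mm.
The elongation limit governs.

133 mm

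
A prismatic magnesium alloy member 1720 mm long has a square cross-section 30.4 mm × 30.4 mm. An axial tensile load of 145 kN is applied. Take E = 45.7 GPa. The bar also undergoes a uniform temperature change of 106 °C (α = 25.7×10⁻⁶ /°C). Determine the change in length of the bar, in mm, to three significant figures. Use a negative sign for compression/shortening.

10.6 mm

A = 924.2 mm².
δ_mech = NL/(AE) = 145000·1720/(924.2·45700) = 5.905 mm.
δ_thermal = αLΔT = 25.7e-6·1720·106 = 4.686 mm.
δ = δ_mech + δ_thermal = 10.59 mm.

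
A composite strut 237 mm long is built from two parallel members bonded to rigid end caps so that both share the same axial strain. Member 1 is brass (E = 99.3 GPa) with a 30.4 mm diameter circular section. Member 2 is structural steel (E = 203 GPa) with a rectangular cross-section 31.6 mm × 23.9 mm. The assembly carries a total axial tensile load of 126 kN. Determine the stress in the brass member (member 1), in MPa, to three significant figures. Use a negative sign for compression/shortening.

55.5 MPa

A_1 = 725.8 mm².
A_2 = 755.2 mm².
Equal strain + equilibrium ⇒ each member carries load in proportion to AE: A₁E₁ = 72080000 N, A₂E₂ = 153300000 N, ΣAE = 225400000 N.
σ₁ = P·E₁/ΣAE = 126000·99300/225400000 = 55.51 MPa.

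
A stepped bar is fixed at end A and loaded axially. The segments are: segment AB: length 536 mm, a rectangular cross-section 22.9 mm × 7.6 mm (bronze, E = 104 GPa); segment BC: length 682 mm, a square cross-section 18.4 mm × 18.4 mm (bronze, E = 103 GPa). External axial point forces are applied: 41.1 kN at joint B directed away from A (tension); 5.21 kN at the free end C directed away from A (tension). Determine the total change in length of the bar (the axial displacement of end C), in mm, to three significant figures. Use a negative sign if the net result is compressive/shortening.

1.47 mm

Internal axial forces (sectioning from the free end, tension +): N_BC = 5.21 kN, N_AB = 46.31 kN.
A_AB = 174 mm².
A_BC = 338.6 mm².
δ_AB = 46310·536/(174·104000) = 1.371 mm
δ_BC = 5210·682/(338.6·103000) = 0.1019 mm
δ = Σδ_i = 1.473 mm.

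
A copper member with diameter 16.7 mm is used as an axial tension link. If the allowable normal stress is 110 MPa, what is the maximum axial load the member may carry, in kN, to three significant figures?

24.1 kN

A = 219 mm².
P_max = σ_allow · A = 110 · 219 = 24090 N = 24.09 kN.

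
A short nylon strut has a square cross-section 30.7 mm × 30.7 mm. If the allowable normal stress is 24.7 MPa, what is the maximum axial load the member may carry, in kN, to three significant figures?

23.3 kN

A = 942.5 mm².
P_max = σ_allow · A = 24.7 · 942.5 = 23280 N = 23.28 kN.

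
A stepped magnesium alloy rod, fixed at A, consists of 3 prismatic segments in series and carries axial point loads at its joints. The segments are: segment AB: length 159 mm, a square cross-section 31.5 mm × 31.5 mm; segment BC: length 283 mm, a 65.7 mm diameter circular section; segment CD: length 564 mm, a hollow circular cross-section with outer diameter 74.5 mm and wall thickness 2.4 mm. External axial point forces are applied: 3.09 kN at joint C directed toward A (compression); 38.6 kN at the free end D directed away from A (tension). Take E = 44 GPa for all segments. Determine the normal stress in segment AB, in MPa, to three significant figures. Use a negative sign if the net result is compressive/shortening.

Internal axial forces (sectioning from the free end, tension +): N_CD = 38.6 kN, N_BC = 35.51 kN, N_AB = 35.51 kN.
A_AB = 992.2 mm².
σ_AB = N_AB/A_AB = 35510/992.2 = 35.79 MPa.

35.8 MPa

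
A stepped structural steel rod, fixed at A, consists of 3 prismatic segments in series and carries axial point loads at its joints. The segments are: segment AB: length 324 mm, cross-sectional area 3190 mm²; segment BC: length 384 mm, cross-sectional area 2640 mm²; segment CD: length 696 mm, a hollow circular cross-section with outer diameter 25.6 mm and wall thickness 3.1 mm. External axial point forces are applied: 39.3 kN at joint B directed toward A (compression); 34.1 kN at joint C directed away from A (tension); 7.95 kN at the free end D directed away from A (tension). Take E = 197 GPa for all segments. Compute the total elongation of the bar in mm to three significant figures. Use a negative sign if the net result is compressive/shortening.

0.161 mm

Internal axial forces (sectioning from the free end, tension +): N_CD = 7.95 kN, N_BC = 42.05 kN, N_AB = 2.75 kN.
A_CD = 219.1 mm².
δ_AB = 2750·324/(3190·197000) = 0.001418 mm
δ_BC = 42050·384/(2640·197000) = 0.03105 mm
δ_CD = 7950·696/(219.1·197000) = 0.1282 mm
δ = Σδ_i = 0.1606 mm.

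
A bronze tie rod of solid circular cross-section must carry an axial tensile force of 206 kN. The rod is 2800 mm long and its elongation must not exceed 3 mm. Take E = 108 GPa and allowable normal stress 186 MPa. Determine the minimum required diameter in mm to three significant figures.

Required area A ≥ P/σ_allow = 206000/186 = 1108 mm².
For a solid circular section, d ≥ √(4A/π) = 37.55 mm.
Elongation limit: A ≥ PL/(Eδ_allow) = 206000·2800/(108000·3) = 1780 mm² ⇒ d ≥ 47.61 mm.
The elongation limit governs.

47.6 mm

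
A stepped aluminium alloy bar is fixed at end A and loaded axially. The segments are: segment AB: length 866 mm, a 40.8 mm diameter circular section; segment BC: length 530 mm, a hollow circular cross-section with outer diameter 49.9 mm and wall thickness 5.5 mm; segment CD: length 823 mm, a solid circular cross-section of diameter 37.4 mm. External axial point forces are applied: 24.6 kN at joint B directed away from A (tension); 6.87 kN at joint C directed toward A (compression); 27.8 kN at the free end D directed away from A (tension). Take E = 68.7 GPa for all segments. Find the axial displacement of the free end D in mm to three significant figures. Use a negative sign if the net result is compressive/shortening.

Internal axial forces (sectioning from the free end, tension +): N_CD = 27.8 kN, N_BC = 20.93 kN, N_AB = 45.53 kN.
A_AB = 1307 mm².
A_BC = 767.2 mm².
A_CD = 1099 mm².
δ_AB = 45530·866/(1307·68700) = 0.439 mm
δ_BC = 20930·530/(767.2·68700) = 0.2105 mm
δ_CD = 27800·823/(1099·68700) = 0.3031 mm
δ = Σδ_i = 0.9526 mm.

0.953 mm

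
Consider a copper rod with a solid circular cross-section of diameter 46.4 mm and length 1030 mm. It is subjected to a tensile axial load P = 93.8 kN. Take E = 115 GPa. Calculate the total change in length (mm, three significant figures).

A = 1691 mm².
δ_mech = NL/(AE) = 93800·1030/(1691·115000) = 0.4968 mm.

0.497 mm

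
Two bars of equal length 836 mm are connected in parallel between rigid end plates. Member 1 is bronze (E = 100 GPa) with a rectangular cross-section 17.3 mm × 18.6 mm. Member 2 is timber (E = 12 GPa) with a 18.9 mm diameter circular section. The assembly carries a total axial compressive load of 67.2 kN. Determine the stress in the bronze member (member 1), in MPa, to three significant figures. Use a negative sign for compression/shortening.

-189 MPa

A_1 = 321.8 mm².
A_2 = 280.6 mm².
Equal strain + equilibrium ⇒ each member carries load in proportion to AE: A₁E₁ = 32180000 N, A₂E₂ = 3367000 N, ΣAE = 35540000 N.
σ₁ = P·E₁/ΣAE = -67200·100000/35540000 = -189.1 MPa.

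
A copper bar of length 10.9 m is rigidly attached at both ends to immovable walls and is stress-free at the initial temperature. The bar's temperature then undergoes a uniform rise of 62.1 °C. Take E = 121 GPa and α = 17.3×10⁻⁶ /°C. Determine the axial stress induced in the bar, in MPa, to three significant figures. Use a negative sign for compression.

-130 MPa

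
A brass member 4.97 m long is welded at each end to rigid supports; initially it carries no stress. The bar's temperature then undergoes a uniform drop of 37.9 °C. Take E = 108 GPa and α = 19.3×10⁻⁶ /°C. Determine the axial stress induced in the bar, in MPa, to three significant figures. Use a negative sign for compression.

79.0 MPa

Free thermal expansion αLΔT = 19.3e-6 · 4970 · -37.9 = -3.635 mm.
The walls impose strain ε = −(-3.635)/4970 = 7.3147e-04; σ = Eε = 108000 · 7.3147e-04 = 79 MPa.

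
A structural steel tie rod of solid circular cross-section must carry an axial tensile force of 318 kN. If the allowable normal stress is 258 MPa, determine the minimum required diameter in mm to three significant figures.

Required area A ≥ P/σ_allow = 318000/258 = 1233 mm².
For a solid circular section, d ≥ √(4A/π) = 39.61 mm.

39.6 mm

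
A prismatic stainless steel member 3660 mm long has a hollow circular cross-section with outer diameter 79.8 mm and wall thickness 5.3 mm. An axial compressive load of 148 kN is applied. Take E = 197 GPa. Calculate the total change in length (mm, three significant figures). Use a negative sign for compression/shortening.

-2.22 mm

A = 1240 mm².
δ_mech = NL/(AE) = -148000·3660/(1240·197000) = -2.217 mm.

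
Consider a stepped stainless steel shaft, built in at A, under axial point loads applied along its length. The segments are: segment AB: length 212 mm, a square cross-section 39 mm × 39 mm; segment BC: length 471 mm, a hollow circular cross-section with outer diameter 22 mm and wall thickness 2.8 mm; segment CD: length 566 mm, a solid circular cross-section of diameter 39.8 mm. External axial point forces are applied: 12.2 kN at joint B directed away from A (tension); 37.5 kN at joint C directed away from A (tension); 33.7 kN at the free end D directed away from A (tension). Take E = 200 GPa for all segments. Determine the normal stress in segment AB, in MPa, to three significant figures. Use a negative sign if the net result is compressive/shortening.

Internal axial forces (sectioning from the free end, tension +): N_CD = 33.7 kN, N_BC = 71.2 kN, N_AB = 83.4 kN.
A_AB = 1521 mm².
σ_AB = N_AB/A_AB = 83400/1521 = 54.83 MPa.

54.8 MPa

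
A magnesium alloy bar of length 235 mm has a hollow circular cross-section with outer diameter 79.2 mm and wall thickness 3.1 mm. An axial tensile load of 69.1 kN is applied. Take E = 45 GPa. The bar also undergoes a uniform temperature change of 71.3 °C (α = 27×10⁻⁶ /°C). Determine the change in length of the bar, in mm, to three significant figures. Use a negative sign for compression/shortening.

0.939 mm

A = 741.1 mm².
δ_mech = NL/(AE) = 69100·235/(741.1·45000) = 0.4869 mm.
δ_thermal = αLΔT = 27e-6·235·71.3 = 0.4524 mm.
δ = δ_mech + δ_thermal = 0.9393 mm.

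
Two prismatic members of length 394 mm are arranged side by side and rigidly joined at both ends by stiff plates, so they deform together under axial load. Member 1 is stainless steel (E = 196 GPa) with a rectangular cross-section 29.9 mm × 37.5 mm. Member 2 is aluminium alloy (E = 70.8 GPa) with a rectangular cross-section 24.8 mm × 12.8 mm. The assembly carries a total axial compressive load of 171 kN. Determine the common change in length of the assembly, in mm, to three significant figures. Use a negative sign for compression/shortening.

-0.278 mm

A_1 = 1121 mm².
A_2 = 317.4 mm².
Equal strain + equilibrium ⇒ each member carries load in proportion to AE: A₁E₁ = 219800000 N, A₂E₂ = 22470000 N, ΣAE = 242200000 N.
δ = PL/ΣAE = -171000·394/242200000 = -0.2781 mm.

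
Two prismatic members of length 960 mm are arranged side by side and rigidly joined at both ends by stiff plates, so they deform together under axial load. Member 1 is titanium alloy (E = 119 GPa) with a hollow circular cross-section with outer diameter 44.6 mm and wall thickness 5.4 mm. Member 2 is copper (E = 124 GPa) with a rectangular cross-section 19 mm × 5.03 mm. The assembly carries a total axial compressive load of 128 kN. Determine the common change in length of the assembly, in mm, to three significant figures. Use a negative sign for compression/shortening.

-1.35 mm

A_1 = 665 mm².
A_2 = 95.57 mm².
Equal strain + equilibrium ⇒ each member carries load in proportion to AE: A₁E₁ = 79140000 N, A₂E₂ = 11850000 N, ΣAE = 90990000 N.
δ = PL/ΣAE = -128000·960/90990000 = -1.351 mm.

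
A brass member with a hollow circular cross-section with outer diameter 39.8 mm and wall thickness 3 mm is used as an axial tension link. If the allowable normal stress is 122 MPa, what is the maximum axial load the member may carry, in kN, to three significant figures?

A = 346.8 mm².
P_max = σ_allow · A = 122 · 346.8 = 42310 N = 42.31 kN.

42.3 kN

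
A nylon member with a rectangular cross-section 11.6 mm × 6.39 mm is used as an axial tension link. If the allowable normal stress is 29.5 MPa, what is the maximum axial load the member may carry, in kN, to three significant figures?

2.19 kN

A = 74.12 mm².
P_max = σ_allow · A = 29.5 · 74.12 = 2187 N = 2.187 kN.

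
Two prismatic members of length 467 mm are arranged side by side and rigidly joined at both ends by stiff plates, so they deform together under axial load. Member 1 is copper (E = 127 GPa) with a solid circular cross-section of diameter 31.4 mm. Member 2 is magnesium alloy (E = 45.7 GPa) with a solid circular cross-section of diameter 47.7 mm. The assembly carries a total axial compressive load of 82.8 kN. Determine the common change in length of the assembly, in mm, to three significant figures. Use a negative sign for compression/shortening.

-0.215 mm

A_1 = 774.4 mm².
A_2 = 1787 mm².
Equal strain + equilibrium ⇒ each member carries load in proportion to AE: A₁E₁ = 98350000 N, A₂E₂ = 81670000 N, ΣAE = 180000000 N.
δ = PL/ΣAE = -82800·467/180000000 = -0.2148 mm.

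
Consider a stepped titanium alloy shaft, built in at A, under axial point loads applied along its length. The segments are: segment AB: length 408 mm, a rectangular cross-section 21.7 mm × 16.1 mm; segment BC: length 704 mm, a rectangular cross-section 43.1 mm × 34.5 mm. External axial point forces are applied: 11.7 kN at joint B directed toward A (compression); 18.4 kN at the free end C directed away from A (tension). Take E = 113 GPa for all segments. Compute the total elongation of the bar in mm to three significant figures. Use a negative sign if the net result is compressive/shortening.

0.146 mm

Internal axial forces (sectioning from the free end, tension +): N_BC = 18.4 kN, N_AB = 6.7 kN.
A_AB = 349.4 mm².
A_BC = 1487 mm².
δ_AB = 6700·408/(349.4·113000) = 0.06924 mm
δ_BC = 18400·704/(1487·113000) = 0.07709 mm
δ = Σδ_i = 0.1463 mm.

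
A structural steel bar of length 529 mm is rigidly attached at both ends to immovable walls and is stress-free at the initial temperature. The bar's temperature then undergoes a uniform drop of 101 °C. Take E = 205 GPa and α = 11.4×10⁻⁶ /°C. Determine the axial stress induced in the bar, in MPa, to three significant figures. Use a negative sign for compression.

Free thermal expansion αLΔT = 11.4e-6 · 529 · -101 = -0.6091 mm.
The walls impose strain ε = −(-0.6091)/529 = 1.1514e-03; σ = Eε = 205000 · 1.1514e-03 = 236 MPa.

236 MPa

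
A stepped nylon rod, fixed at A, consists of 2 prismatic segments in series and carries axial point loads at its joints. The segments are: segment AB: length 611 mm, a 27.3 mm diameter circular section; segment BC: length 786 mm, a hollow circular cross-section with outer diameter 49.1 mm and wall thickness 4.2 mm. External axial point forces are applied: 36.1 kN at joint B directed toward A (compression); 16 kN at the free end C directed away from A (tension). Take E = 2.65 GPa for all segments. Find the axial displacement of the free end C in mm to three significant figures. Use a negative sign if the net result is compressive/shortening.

0.0931 mm

Internal axial forces (sectioning from the free end, tension +): N_BC = 16 kN, N_AB = -20.1 kN.
A_AB = 585.3 mm².
A_BC = 592.4 mm².
δ_AB = -20100·611/(585.3·2650) = -7.917 mm
δ_BC = 16000·786/(592.4·2650) = 8.01 mm
δ = Σδ_i = 0.09306 mm.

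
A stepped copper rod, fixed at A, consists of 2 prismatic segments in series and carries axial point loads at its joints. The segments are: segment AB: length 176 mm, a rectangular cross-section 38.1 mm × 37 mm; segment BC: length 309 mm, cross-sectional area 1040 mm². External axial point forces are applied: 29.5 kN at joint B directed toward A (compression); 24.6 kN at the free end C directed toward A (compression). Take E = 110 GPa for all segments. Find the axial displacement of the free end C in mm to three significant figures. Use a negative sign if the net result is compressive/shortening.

-0.128 mm

Internal axial forces (sectioning from the free end, tension +): N_BC = -24.6 kN, N_AB = -54.1 kN.
A_AB = 1410 mm².
δ_AB = -54100·176/(1410·110000) = -0.0614 mm
δ_BC = -24600·309/(1040·110000) = -0.06645 mm
δ = Σδ_i = -0.1278 mm.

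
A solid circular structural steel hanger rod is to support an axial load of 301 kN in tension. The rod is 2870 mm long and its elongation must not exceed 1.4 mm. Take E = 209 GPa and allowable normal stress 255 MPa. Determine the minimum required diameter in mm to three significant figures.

Required area A ≥ P/σ_allow = 301000/255 = 1180 mm².
For a solid circular section, d ≥ √(4A/π) = 38.77 mm.
Elongation limit: A ≥ PL/(Eδ_allow) = 301000·2870/(209000·1.4) = 2952 mm² ⇒ d ≥ 61.31 mm.
The elongation limit governs.

61.3 mm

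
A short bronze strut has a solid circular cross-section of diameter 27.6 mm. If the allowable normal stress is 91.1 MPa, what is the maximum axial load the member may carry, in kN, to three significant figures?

A = 598.3 mm².
P_max = σ_allow · A = 91.1 · 598.3 = 54500 N = 54.5 kN.

54.5 kN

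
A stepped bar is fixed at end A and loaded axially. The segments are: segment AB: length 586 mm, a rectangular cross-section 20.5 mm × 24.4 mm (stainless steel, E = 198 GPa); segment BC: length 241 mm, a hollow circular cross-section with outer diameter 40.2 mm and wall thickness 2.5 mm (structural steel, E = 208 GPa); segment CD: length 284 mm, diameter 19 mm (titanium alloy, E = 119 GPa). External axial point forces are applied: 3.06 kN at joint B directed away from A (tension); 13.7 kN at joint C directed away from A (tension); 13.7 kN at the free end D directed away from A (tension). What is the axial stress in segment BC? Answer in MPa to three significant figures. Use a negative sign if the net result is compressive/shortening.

92.5 MPa

Internal axial forces (sectioning from the free end, tension +): N_CD = 13.7 kN, N_BC = 27.4 kN, N_AB = 30.46 kN.
A_BC = 296.1 mm².
σ_BC = N_BC/A_BC = 27400/296.1 = 92.54 MPa.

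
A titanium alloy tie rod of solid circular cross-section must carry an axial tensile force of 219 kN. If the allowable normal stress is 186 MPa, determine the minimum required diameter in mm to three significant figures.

38.7 mm

Required area A ≥ P/σ_allow = 219000/186 = 1177 mm².
For a solid circular section, d ≥ √(4A/π) = 38.72 mm.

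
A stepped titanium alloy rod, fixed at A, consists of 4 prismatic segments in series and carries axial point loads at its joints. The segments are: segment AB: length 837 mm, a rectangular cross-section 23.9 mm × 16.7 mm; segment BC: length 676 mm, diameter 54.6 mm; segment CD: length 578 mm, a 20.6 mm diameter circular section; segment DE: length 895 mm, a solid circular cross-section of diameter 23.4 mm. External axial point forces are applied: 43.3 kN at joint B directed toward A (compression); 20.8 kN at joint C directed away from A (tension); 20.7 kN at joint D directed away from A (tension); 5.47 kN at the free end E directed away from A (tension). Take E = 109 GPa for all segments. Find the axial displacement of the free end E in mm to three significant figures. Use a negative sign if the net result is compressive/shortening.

0.716 mm

Internal axial forces (sectioning from the free end, tension +): N_DE = 5.47 kN, N_CD = 26.17 kN, N_BC = 46.97 kN, N_AB = 3.67 kN.
A_AB = 399.1 mm².
A_BC = 2341 mm².
A_CD = 333.3 mm².
A_DE = 430.1 mm².
δ_AB = 3670·837/(399.1·109000) = 0.07061 mm
δ_BC = 46970·676/(2341·109000) = 0.1244 mm
δ_CD = 26170·578/(333.3·109000) = 0.4164 mm
δ_DE = 5470·895/(430.1·109000) = 0.1044 mm
δ = Σδ_i = 0.7158 mm.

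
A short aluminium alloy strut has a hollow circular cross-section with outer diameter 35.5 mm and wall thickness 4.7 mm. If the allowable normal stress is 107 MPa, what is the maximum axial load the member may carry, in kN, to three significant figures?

A = 454.8 mm².
P_max = σ_allow · A = 107 · 454.8 = 48660 N = 48.66 kN.

48.7 kN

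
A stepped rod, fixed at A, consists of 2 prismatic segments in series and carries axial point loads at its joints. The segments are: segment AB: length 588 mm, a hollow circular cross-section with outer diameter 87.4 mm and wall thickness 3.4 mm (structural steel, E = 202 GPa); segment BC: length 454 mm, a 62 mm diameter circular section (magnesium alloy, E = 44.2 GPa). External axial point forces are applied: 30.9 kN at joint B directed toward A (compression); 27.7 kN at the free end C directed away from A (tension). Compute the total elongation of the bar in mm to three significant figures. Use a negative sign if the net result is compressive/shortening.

0.0839 mm

Internal axial forces (sectioning from the free end, tension +): N_BC = 27.7 kN, N_AB = -3.2 kN.
A_AB = 897.2 mm².
A_BC = 3019 mm².
δ_AB = -3200·588/(897.2·202000) = -0.01038 mm
δ_BC = 27700·454/(3019·44200) = 0.09424 mm
δ = Σδ_i = 0.08386 mm.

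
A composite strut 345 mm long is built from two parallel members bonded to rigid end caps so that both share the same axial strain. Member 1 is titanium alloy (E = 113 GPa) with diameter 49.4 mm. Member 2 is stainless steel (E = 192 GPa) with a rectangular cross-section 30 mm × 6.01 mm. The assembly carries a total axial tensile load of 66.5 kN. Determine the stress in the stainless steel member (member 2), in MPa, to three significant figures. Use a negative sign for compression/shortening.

A_1 = 1917 mm².
A_2 = 180.3 mm².
Equal strain + equilibrium ⇒ each member carries load in proportion to AE: A₁E₁ = 216600000 N, A₂E₂ = 34620000 N, ΣAE = 251200000 N.
σ₂ = P·E₂/ΣAE = 66500·192000/251200000 = 50.83 MPa.

50.8 MPa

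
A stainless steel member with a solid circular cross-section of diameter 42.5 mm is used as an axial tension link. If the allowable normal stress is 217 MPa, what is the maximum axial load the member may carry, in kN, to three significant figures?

308 kN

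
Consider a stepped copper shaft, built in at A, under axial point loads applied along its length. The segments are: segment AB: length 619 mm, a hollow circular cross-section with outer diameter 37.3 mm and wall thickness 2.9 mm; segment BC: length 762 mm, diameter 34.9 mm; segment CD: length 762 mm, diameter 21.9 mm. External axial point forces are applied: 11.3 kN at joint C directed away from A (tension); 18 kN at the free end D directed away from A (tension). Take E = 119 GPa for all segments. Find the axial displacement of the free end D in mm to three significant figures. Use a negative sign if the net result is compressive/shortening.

Internal axial forces (sectioning from the free end, tension +): N_CD = 18 kN, N_BC = 29.3 kN, N_AB = 29.3 kN.
A_AB = 313.4 mm².
A_BC = 956.6 mm².
A_CD = 376.7 mm².
δ_AB = 29300·619/(313.4·119000) = 0.4863 mm
δ_BC = 29300·762/(956.6·119000) = 0.1961 mm
δ_CD = 18000·762/(376.7·119000) = 0.306 mm
δ = Σδ_i = 0.9884 mm.

0.988 mm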